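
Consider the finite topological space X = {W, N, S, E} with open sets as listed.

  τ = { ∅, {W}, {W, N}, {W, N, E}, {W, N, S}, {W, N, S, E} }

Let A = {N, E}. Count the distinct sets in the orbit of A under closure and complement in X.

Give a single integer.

6

closure: X∖int(X∖A) = X∖{W} = {N, S, E}
Let k=closure and c=complement:
  1. A     = {N, E}
  2. kA    = {N, S, E}
  3. cA    = {W, S}
  4. ckA   = {W}
  5. kcA   = {W, N, S, E}
  6. ckcA  = ∅
— saturated at 6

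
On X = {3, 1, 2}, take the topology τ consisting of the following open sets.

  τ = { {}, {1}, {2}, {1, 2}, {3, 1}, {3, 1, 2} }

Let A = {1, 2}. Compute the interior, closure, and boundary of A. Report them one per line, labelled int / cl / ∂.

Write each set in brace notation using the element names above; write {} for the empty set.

U open, U⊆A: {}, {2}, {1}, {1, 2}. int(A) = ⋃ = {1, 2}
X∖A={3}, int(X∖A)={}, hence cl(A)={3, 1, 2}
∂A: remove int from cl → {3}

int(A) = {1, 2}
cl(A)  = {3, 1, 2}
∂A     = {3}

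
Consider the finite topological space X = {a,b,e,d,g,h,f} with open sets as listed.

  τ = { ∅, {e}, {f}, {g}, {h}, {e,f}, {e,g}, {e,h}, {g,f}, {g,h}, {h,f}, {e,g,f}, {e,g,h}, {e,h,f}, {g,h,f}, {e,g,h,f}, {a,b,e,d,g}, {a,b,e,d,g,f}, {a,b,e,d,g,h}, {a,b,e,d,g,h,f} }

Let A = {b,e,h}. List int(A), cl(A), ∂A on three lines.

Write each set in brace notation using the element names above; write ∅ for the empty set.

interior: largest open inside A is {e,h} (from ∅, {h}, {e}, {e,h})
cl via duality: int({a,d,g,f}) = {g,f}, so X∖{g,f} = {a,b,e,d,h}
cl∖int = {a,b,d}

int(A) = {e,h}
cl(A)  = {a,b,e,d,h}
∂A     = {a,b,d}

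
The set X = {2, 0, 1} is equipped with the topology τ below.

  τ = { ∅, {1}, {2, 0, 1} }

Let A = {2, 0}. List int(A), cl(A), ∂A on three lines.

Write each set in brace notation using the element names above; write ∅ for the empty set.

interior: largest open inside A is ∅ (from ∅)
cl via duality: int({1}) = {1}, so X∖{1} = {2, 0}
cl∖int = {2, 0}

int(A) = ∅
cl(A)  = {2, 0}
∂A     = {2, 0}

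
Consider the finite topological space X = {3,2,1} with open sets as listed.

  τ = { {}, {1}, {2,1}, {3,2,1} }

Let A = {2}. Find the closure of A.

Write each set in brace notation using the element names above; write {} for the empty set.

X∖A={3,1}, int(X∖A)={1}, hence cl(A)={3,2}

{3,2}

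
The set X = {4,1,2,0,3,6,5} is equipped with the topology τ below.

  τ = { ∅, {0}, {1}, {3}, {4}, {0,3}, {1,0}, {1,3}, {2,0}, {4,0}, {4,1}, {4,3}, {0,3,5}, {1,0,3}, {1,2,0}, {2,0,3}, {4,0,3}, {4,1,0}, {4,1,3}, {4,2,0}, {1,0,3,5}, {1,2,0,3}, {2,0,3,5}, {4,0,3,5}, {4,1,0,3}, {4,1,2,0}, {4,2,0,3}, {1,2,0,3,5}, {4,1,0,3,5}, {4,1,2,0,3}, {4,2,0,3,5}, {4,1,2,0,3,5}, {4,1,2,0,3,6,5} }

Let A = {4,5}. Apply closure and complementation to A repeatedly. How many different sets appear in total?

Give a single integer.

8

X∖A={1,2,0,3,6}, int(X∖A)={1,2,0,3}, hence cl(A)={4,6,5}
Orbit (k=closure, c=complement):
  1. A     = {4,5}
  2. kA    = {4,6,5}
  3. cA    = {1,2,0,3,6}
  4. ckA   = {1,2,0,3}
  5. kcA   = {1,2,0,3,6,5}
  6. ckcA  = {4}
  7. kckcA = {4,6}
  8. ckckcA = {1,2,0,3,5}
(closed under both — stop)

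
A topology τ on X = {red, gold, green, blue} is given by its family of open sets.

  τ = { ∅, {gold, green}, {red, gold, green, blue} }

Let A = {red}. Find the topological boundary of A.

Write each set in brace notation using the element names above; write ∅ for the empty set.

interior: largest open inside A is ∅ (from ∅)
cl via duality: int({gold, green, blue}) = {gold, green}, so X∖{gold, green} = {red, blue}
cl∖int = {red, blue}

{red, blue}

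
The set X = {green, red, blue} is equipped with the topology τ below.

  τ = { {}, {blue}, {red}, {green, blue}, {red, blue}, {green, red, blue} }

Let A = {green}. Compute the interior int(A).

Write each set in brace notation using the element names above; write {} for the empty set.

U open, U⊆A: {}. int(A) = ⋃ = {}

{}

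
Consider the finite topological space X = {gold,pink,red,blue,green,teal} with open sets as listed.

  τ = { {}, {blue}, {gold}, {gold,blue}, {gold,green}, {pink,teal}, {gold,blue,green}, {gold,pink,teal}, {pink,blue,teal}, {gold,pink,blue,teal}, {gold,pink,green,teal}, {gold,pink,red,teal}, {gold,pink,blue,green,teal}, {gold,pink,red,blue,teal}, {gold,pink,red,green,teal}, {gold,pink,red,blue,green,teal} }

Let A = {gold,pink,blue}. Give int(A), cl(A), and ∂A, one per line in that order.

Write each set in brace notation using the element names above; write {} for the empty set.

int(A) = {gold,blue}
cl(A)  = {gold,pink,red,blue,green,teal}
∂A     = {pink,red,green,teal}

U open, U⊆A: {}, {gold}, {blue}, {gold,blue}. int(A) = ⋃ = {gold,blue}
X∖A={red,green,teal}, int(X∖A)={}, hence cl(A)={gold,pink,red,blue,green,teal}
∂A: remove int from cl → {pink,red,green,teal}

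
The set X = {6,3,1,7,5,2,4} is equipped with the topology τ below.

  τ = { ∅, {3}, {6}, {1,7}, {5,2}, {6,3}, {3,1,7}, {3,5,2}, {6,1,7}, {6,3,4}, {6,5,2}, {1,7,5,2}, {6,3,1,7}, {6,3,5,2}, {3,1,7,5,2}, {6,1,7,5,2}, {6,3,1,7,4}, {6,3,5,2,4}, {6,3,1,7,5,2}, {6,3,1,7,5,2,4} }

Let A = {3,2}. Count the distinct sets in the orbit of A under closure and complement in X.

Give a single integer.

10

cl via duality: int({6,1,7,5,4}) = {6,1,7}, so X∖{6,1,7} = {3,5,2,4}
Write k for closure, c for complement:
  1. A     = {3,2}
  2. kA    = {3,5,2,4}
  3. cA    = {6,1,7,5,4}
  4. ckA   = {6,1,7}
  5. kcA   = {6,1,7,5,2,4}
  6. kckA  = {6,1,7,4}
  7. ckcA  = {3}
  8. ckckA = {3,5,2}
  9. kckcA = {3,4}
  10. ckckcA = {6,1,7,5,2}
applying k or c yields no new set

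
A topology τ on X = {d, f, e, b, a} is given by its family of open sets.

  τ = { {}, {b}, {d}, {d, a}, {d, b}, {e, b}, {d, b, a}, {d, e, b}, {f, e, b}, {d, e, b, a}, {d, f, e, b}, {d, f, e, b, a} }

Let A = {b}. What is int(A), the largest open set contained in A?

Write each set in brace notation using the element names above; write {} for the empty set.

{b}

U open, U⊆A: {}, {b}. int(A) = ⋃ = {b}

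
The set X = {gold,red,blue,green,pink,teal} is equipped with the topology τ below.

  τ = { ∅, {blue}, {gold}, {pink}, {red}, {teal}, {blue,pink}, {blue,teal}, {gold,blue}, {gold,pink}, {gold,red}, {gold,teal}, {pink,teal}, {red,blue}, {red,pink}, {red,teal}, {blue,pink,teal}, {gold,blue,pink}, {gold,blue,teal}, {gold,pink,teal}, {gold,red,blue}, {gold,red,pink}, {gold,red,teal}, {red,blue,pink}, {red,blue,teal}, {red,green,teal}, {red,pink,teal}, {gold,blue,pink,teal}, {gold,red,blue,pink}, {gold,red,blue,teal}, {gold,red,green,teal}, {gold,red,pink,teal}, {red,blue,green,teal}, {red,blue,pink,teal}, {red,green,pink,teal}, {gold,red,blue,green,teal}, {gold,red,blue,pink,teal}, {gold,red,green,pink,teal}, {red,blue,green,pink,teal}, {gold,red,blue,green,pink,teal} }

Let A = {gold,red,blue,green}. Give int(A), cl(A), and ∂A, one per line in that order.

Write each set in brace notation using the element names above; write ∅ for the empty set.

open subsets of A: ∅, {gold}, {red}, {blue}, {gold,blue}, {gold,red}, {red,blue}, {gold,red,blue}; so int(A) = {gold,red,blue}
closure: X∖int(X∖A) = X∖{pink,teal} = {gold,red,blue,green}
∂A = {gold,red,blue,green} minus {gold,red,blue} = {green}

int(A) = {gold,red,blue}
cl(A)  = {gold,red,blue,green}
∂A     = {green}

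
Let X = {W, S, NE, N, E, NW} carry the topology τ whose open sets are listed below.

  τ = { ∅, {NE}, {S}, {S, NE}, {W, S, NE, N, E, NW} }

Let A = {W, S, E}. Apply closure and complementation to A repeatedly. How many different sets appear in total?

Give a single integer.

6

X∖A={NE, N, NW}, int(X∖A)={NE}, hence cl(A)={W, S, N, E, NW}
Orbit (k=closure, c=complement):
  1. A     = {W, S, E}
  2. kA    = {W, S, N, E, NW}
  3. cA    = {NE, N, NW}
  4. ckA   = {NE}
  5. kcA   = {W, NE, N, E, NW}
  6. ckcA  = {S}
(closed under both — stop)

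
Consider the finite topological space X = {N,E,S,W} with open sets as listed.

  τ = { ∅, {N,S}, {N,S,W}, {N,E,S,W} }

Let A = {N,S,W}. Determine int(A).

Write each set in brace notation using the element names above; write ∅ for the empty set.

U open, U⊆A: ∅, {N,S}, {N,S,W}. int(A) = ⋃ = {N,S,W}

{N,S,W}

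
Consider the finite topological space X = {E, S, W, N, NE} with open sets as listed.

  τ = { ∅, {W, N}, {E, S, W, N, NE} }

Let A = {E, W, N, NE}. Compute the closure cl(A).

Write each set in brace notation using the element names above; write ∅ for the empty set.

{E, S, W, N, NE}

closure: X∖int(X∖A) = X∖∅ = {E, S, W, N, NE}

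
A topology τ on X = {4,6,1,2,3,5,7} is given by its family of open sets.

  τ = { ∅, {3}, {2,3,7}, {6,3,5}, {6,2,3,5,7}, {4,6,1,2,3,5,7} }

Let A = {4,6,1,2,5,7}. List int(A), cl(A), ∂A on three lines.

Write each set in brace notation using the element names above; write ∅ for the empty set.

opens ⊆ A: ∅; union → int = ∅
complement {3}; its interior {3}; cl(A) = X∖{3} = {4,6,1,2,5,7}
boundary = {4,6,1,2,5,7} ∖ ∅ = {4,6,1,2,5,7}

int(A) = ∅
cl(A)  = {4,6,1,2,5,7}
∂A     = {4,6,1,2,5,7}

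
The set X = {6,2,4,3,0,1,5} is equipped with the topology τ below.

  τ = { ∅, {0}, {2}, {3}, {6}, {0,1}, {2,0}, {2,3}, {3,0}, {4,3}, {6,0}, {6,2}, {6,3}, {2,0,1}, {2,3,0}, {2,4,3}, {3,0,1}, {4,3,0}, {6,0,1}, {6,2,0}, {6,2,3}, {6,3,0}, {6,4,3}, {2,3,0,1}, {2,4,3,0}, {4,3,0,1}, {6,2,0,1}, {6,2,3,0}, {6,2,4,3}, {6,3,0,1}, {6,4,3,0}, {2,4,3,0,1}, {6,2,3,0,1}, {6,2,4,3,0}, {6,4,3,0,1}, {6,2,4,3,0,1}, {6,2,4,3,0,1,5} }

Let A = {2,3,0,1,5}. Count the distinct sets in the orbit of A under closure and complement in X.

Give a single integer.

8

complement {6,4}; its interior {6}; cl(A) = X∖{6} = {2,4,3,0,1,5}
With k = closure, c = complement:
  1. A     = {2,3,0,1,5}
  2. kA    = {2,4,3,0,1,5}
  3. cA    = {6,4}
  4. ckA   = {6}
  5. kcA   = {6,4,5}
  6. kckA  = {6,5}
  7. ckcA  = {2,3,0,1}
  8. ckckA = {2,4,3,0,1}
k, c of each give nothing new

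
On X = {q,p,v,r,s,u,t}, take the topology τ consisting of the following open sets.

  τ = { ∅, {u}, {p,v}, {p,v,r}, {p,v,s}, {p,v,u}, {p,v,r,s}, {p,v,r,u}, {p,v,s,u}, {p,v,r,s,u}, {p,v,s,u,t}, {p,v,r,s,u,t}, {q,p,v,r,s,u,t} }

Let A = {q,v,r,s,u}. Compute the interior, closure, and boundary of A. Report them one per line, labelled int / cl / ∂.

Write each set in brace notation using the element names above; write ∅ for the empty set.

interior: largest open inside A is {u} (from ∅, {u})
cl via duality: int({p,t}) = ∅, so X∖∅ = {q,p,v,r,s,u,t}
cl∖int = {q,p,v,r,s,t}

int(A) = {u}
cl(A)  = {q,p,v,r,s,u,t}
∂A     = {q,p,v,r,s,t}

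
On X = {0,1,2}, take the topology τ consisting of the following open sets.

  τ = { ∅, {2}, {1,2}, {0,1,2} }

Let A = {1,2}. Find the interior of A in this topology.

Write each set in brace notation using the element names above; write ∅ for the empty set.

{1,2}

interior: largest open inside A is {1,2} (from ∅, {2}, {1,2})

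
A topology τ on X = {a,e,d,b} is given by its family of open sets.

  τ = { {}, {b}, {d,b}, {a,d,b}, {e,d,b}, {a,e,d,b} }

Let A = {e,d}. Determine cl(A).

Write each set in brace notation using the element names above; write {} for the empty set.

X∖A={a,b}, int(X∖A)={b}, hence cl(A)={a,e,d}

{a,e,d}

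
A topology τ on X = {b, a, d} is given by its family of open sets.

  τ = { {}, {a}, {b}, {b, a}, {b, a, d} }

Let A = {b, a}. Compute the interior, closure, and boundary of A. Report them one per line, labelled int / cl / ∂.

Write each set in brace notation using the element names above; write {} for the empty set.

opens ⊆ A: {}, {b}, {a}, {b, a}; union → int = {b, a}
complement {d}; its interior {}; cl(A) = X∖{} = {b, a, d}
boundary = {b, a, d} ∖ {b, a} = {d}

int(A) = {b, a}
cl(A)  = {b, a, d}
∂A     = {d}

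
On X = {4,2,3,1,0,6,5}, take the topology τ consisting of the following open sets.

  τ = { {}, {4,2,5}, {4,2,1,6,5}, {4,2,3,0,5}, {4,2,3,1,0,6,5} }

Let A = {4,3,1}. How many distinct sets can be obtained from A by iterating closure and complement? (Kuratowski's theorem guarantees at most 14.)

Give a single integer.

complement {2,0,6,5}; its interior {}; cl(A) = X∖{} = {4,2,3,1,0,6,5}
With k = closure, c = complement:
  1. A     = {4,3,1}
  2. kA    = {4,2,3,1,0,6,5}
  3. cA    = {2,0,6,5}
  4. ckA   = {}
k, c of each give nothing new

4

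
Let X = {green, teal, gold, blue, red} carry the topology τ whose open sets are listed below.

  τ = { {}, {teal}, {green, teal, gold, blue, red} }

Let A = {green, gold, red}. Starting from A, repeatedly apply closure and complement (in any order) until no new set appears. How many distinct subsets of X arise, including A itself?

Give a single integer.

complement {teal, blue}; its interior {teal}; cl(A) = X∖{teal} = {green, gold, blue, red}
With k = closure, c = complement:
  1. A     = {green, gold, red}
  2. kA    = {green, gold, blue, red}
  3. cA    = {teal, blue}
  4. ckA   = {teal}
  5. kcA   = {green, teal, gold, blue, red}
  6. ckcA  = {}
k, c of each give nothing new

6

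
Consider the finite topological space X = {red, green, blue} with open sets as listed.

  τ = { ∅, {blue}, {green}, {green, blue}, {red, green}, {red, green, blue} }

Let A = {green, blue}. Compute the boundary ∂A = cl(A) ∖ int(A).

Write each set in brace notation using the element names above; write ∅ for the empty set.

{red}

open subsets of A: ∅, {blue}, {green}, {green, blue}; so int(A) = {green, blue}
closure: X∖int(X∖A) = X∖∅ = {red, green, blue}
∂A = {red, green, blue} minus {green, blue} = {red}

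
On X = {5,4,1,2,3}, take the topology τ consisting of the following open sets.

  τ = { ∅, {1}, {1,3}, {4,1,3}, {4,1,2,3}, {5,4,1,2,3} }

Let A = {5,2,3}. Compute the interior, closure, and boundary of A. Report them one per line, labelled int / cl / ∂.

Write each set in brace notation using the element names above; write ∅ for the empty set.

int(A) = ∅
cl(A)  = {5,4,2,3}
∂A     = {5,4,2,3}

U open, U⊆A: ∅. int(A) = ⋃ = ∅
X∖A={4,1}, int(X∖A)={1}, hence cl(A)={5,4,2,3}
∂A: remove int from cl → {5,4,2,3}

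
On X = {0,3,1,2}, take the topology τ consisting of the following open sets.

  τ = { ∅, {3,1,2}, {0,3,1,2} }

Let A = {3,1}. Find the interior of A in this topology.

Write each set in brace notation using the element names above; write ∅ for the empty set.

∅

open subsets of A: ∅; so int(A) = ∅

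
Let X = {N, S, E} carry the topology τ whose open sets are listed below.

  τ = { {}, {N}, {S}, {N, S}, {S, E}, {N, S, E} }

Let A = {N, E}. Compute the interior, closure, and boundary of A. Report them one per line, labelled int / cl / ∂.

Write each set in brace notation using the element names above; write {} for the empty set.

U open, U⊆A: {}, {N}. int(A) = ⋃ = {N}
X∖A={S}, int(X∖A)={S}, hence cl(A)={N, E}
∂A: remove int from cl → {E}

int(A) = {N}
cl(A)  = {N, E}
∂A     = {E}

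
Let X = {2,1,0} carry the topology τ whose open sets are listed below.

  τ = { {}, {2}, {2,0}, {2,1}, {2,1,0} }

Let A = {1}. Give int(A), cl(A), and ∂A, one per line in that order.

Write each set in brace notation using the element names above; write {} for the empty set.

int(A) = {}
cl(A)  = {1}
∂A     = {1}

open subsets of A: {}; so int(A) = {}
closure: X∖int(X∖A) = X∖{2,0} = {1}
∂A = {1} minus {} = {1}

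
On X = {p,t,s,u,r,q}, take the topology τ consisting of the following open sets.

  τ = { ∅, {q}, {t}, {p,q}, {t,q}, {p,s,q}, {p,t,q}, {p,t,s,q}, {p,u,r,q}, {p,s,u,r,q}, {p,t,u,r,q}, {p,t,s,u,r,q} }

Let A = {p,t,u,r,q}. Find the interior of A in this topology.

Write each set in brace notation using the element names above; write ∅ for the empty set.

{p,t,u,r,q}

opens ⊆ A: ∅, {t}, {q}, {p,q}, {t,q}, {p,t,q}, {p,u,r,q}, {p,t,u,r,q}; union → int = {p,t,u,r,q}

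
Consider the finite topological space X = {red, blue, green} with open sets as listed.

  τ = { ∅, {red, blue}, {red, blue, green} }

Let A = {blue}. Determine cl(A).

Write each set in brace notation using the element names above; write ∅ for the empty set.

X∖A={red, green}, int(X∖A)=∅, hence cl(A)={red, blue, green}

{red, blue, green}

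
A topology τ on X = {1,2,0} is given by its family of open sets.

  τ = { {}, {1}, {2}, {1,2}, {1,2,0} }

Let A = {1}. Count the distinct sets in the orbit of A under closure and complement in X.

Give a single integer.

4

X∖A={2,0}, int(X∖A)={2}, hence cl(A)={1,0}
Orbit (k=closure, c=complement):
  1. A     = {1}
  2. kA    = {1,0}
  3. cA    = {2,0}
  4. ckA   = {2}
(closed under both — stop)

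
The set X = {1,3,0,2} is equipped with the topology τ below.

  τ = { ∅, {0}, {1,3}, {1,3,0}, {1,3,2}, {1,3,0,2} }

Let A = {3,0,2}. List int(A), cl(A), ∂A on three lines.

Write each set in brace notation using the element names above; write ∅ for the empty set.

int(A) = {0}
cl(A)  = {1,3,0,2}
∂A     = {1,3,2}

opens ⊆ A: ∅, {0}; union → int = {0}
complement {1}; its interior ∅; cl(A) = X∖∅ = {1,3,0,2}
boundary = {1,3,0,2} ∖ {0} = {1,3,2}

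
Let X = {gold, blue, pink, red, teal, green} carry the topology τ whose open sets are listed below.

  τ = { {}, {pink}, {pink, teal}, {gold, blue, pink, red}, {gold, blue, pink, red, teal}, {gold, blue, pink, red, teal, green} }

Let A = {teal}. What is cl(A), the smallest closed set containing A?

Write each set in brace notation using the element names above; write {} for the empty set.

cl via duality: int({gold, blue, pink, red, green}) = {gold, blue, pink, red}, so X∖{gold, blue, pink, red} = {teal, green}

{teal, green}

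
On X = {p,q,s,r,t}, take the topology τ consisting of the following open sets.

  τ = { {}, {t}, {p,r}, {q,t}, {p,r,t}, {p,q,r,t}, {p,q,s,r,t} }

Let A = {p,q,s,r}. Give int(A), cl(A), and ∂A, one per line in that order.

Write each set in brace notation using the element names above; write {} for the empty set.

int(A) = {p,r}
cl(A)  = {p,q,s,r}
∂A     = {q,s}

open subsets of A: {}, {p,r}; so int(A) = {p,r}
closure: X∖int(X∖A) = X∖{t} = {p,q,s,r}
∂A = {p,q,s,r} minus {p,r} = {q,s}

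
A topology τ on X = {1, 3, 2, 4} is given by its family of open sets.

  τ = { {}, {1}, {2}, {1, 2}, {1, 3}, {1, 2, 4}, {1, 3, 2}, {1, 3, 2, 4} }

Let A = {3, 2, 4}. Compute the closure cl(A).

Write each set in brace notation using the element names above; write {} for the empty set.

{3, 2, 4}

cl via duality: int({1}) = {1}, so X∖{1} = {3, 2, 4}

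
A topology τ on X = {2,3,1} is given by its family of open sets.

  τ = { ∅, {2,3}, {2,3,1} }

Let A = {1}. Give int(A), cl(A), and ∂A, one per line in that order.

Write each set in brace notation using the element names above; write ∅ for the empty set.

int(A) = ∅
cl(A)  = {1}
∂A     = {1}

U open, U⊆A: ∅. int(A) = ⋃ = ∅
X∖A={2,3}, int(X∖A)={2,3}, hence cl(A)={1}
∂A: remove int from cl → {1}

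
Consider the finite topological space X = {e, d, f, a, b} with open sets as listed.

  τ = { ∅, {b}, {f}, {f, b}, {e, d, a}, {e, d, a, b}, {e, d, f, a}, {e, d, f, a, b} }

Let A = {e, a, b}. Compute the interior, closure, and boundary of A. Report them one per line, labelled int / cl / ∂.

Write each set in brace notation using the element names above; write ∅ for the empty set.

int(A) = {b}
cl(A)  = {e, d, a, b}
∂A     = {e, d, a}

U open, U⊆A: ∅, {b}. int(A) = ⋃ = {b}
X∖A={d, f}, int(X∖A)={f}, hence cl(A)={e, d, a, b}
∂A: remove int from cl → {e, d, a}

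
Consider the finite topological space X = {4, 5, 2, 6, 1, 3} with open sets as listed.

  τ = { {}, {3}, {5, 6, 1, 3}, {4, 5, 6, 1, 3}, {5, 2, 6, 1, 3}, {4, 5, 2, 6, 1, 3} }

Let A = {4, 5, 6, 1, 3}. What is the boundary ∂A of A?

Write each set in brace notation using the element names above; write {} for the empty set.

{2}

opens ⊆ A: {}, {3}, {5, 6, 1, 3}, {4, 5, 6, 1, 3}; union → int = {4, 5, 6, 1, 3}
complement {2}; its interior {}; cl(A) = X∖{} = {4, 5, 2, 6, 1, 3}
boundary = {4, 5, 2, 6, 1, 3} ∖ {4, 5, 6, 1, 3} = {2}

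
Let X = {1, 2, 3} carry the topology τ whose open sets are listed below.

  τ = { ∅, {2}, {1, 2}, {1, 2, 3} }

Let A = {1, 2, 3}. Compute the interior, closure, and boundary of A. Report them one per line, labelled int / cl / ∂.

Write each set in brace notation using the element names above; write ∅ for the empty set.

U open, U⊆A: ∅, {2}, {1, 2}, {1, 2, 3}. int(A) = ⋃ = {1, 2, 3}
X∖A=∅, int(X∖A)=∅, hence cl(A)={1, 2, 3}
∂A: remove int from cl → ∅

int(A) = {1, 2, 3}
cl(A)  = {1, 2, 3}
∂A     = ∅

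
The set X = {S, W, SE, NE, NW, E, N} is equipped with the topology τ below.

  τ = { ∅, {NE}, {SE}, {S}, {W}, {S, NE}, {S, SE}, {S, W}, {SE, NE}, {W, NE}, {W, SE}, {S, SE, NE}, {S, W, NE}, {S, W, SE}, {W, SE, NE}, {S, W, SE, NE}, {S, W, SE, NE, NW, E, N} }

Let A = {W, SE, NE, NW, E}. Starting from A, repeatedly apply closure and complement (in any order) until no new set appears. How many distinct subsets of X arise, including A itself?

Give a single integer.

6

closure: X∖int(X∖A) = X∖{S} = {W, SE, NE, NW, E, N}
Let k=closure and c=complement:
  1. A     = {W, SE, NE, NW, E}
  2. kA    = {W, SE, NE, NW, E, N}
  3. cA    = {S, N}
  4. ckA   = {S}
  5. kcA   = {S, NW, E, N}
  6. ckcA  = {W, SE, NE}
— saturated at 6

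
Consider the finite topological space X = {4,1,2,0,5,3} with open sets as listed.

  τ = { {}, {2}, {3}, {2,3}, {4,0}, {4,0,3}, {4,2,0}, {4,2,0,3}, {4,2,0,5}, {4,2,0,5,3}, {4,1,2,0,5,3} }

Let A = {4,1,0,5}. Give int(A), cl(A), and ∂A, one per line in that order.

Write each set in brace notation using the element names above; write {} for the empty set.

interior: largest open inside A is {4,0} (from {}, {4,0})
cl via duality: int({2,3}) = {2,3}, so X∖{2,3} = {4,1,0,5}
cl∖int = {1,5}

int(A) = {4,0}
cl(A)  = {4,1,0,5}
∂A     = {1,5}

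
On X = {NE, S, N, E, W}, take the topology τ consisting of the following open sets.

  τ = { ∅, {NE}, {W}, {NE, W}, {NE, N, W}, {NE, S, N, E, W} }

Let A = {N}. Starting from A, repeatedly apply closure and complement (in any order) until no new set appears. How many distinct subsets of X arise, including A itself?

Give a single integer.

closure: X∖int(X∖A) = X∖{NE, W} = {S, N, E}
Let k=closure and c=complement:
  1. A     = {N}
  2. kA    = {S, N, E}
  3. cA    = {NE, S, E, W}
  4. ckA   = {NE, W}
  5. kcA   = {NE, S, N, E, W}
  6. ckcA  = ∅
— saturated at 6

6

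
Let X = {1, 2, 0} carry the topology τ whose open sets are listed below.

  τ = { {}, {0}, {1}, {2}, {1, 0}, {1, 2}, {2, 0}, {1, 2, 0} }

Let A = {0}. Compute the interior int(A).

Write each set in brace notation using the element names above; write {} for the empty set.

{0}

interior: largest open inside A is {0} (from {}, {0})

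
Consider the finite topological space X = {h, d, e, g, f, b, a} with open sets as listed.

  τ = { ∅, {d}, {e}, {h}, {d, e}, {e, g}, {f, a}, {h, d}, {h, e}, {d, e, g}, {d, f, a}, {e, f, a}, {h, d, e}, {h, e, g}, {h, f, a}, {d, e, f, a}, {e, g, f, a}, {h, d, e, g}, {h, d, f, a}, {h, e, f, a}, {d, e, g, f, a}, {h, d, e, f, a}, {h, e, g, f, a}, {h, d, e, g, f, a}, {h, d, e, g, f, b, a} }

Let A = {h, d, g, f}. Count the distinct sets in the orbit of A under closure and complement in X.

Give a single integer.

cl via duality: int({e, b, a}) = {e}, so X∖{e} = {h, d, g, f, b, a}
Write k for closure, c for complement:
  1. A     = {h, d, g, f}
  2. kA    = {h, d, g, f, b, a}
  3. cA    = {e, b, a}
  4. ckA   = {e}
  5. kcA   = {e, g, f, b, a}
  6. kckA  = {e, g, b}
  7. ckcA  = {h, d}
  8. ckckA = {h, d, f, a}
  9. kckcA = {h, d, b}
  10. kckckA = {h, d, f, b, a}
  11. ckckcA = {e, g, f, a}
  12. ckckckA = {e, g}
applying k or c yields no new set

12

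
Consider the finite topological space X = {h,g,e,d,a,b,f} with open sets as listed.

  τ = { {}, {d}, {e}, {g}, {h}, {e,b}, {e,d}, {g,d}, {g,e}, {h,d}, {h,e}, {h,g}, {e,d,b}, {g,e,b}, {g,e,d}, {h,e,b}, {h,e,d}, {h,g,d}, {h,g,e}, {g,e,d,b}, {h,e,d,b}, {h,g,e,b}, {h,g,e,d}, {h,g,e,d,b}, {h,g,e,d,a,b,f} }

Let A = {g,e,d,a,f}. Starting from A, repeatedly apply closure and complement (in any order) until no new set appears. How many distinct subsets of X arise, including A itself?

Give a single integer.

complement {h,b}; its interior {h}; cl(A) = X∖{h} = {g,e,d,a,b,f}
With k = closure, c = complement:
  1. A     = {g,e,d,a,f}
  2. kA    = {g,e,d,a,b,f}
  3. cA    = {h,b}
  4. ckA   = {h}
  5. kcA   = {h,a,b,f}
  6. kckA  = {h,a,f}
  7. ckcA  = {g,e,d}
  8. ckckA = {g,e,d,b}
k, c of each give nothing new

8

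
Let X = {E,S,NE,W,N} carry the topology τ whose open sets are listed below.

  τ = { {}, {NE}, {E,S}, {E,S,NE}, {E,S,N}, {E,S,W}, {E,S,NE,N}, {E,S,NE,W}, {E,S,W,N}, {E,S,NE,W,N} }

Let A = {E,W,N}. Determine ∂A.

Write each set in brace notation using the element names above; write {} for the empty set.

U open, U⊆A: {}. int(A) = ⋃ = {}
X∖A={S,NE}, int(X∖A)={NE}, hence cl(A)={E,S,W,N}
∂A: remove int from cl → {E,S,W,N}

{E,S,W,N}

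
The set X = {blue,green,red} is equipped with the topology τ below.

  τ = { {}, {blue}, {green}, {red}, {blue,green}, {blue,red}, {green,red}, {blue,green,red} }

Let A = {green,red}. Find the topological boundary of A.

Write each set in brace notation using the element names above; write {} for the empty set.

U open, U⊆A: {}, {red}, {green}, {green,red}. int(A) = ⋃ = {green,red}
X∖A={blue}, int(X∖A)={blue}, hence cl(A)={green,red}
∂A: remove int from cl → {}

{}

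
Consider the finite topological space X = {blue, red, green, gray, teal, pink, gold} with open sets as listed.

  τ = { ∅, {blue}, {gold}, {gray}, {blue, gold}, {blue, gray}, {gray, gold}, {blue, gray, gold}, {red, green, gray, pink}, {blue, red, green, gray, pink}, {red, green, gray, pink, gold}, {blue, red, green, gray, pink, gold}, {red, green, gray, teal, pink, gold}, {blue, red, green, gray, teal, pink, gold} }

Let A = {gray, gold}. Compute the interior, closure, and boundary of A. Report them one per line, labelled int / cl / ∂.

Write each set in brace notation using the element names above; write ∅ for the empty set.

int(A) = {gray, gold}
cl(A)  = {red, green, gray, teal, pink, gold}
∂A     = {red, green, teal, pink}

open subsets of A: ∅, {gold}, {gray}, {gray, gold}; so int(A) = {gray, gold}
closure: X∖int(X∖A) = X∖{blue} = {red, green, gray, teal, pink, gold}
∂A = {red, green, gray, teal, pink, gold} minus {gray, gold} = {red, green, teal, pink}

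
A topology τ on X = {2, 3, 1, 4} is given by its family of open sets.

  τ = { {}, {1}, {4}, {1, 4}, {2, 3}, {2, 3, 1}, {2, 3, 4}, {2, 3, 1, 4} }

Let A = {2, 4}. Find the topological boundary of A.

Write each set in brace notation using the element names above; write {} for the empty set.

interior: largest open inside A is {4} (from {}, {4})
cl via duality: int({3, 1}) = {1}, so X∖{1} = {2, 3, 4}
cl∖int = {2, 3}

{2, 3}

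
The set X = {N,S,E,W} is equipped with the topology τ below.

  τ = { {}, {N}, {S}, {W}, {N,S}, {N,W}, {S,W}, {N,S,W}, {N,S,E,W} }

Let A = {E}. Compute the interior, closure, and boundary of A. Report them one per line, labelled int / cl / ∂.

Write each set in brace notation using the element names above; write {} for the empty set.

int(A) = {}
cl(A)  = {E}
∂A     = {E}

U open, U⊆A: {}. int(A) = ⋃ = {}
X∖A={N,S,W}, int(X∖A)={N,S,W}, hence cl(A)={E}
∂A: remove int from cl → {E}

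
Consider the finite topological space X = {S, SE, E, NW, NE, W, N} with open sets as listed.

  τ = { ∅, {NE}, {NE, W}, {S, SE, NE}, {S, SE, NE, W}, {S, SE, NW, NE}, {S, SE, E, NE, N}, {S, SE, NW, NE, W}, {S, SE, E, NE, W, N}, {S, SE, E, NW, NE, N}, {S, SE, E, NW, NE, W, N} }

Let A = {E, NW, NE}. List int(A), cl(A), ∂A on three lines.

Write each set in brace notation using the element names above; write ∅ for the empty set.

int(A) = {NE}
cl(A)  = {S, SE, E, NW, NE, W, N}
∂A     = {S, SE, E, NW, W, N}

open subsets of A: ∅, {NE}; so int(A) = {NE}
closure: X∖int(X∖A) = X∖∅ = {S, SE, E, NW, NE, W, N}
∂A = {S, SE, E, NW, NE, W, N} minus {NE} = {S, SE, E, NW, W, N}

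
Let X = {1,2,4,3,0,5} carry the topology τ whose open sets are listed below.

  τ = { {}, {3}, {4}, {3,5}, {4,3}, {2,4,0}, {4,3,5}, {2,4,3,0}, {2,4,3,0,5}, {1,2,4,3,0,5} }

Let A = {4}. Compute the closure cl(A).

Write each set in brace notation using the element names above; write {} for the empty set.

closure: X∖int(X∖A) = X∖{3,5} = {1,2,4,0}

{1,2,4,0}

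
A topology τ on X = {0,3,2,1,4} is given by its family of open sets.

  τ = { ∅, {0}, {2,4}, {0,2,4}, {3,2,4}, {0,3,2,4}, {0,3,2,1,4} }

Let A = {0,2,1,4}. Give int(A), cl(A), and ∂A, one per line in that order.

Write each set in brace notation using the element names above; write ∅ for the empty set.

interior: largest open inside A is {0,2,4} (from ∅, {0}, {2,4}, {0,2,4})
cl via duality: int({3}) = ∅, so X∖∅ = {0,3,2,1,4}
cl∖int = {3,1}

int(A) = {0,2,4}
cl(A)  = {0,3,2,1,4}
∂A     = {3,1}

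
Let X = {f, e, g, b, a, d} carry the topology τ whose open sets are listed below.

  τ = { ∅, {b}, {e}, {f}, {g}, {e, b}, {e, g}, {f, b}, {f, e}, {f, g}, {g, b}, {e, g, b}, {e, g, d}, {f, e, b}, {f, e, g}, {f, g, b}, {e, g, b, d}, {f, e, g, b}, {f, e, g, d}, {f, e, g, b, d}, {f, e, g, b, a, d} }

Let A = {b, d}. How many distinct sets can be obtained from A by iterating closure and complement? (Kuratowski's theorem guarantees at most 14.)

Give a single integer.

cl via duality: int({f, e, g, a}) = {f, e, g}, so X∖{f, e, g} = {b, a, d}
Write k for closure, c for complement:
  1. A     = {b, d}
  2. kA    = {b, a, d}
  3. cA    = {f, e, g, a}
  4. ckA   = {f, e, g}
  5. kcA   = {f, e, g, a, d}
  6. ckcA  = {b}
  7. kckcA = {b, a}
  8. ckckcA = {f, e, g, d}
applying k or c yields no new set

8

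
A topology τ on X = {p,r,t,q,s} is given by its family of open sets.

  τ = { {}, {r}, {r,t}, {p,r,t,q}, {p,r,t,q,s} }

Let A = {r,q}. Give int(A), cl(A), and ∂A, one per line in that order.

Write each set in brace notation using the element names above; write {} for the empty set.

int(A) = {r}
cl(A)  = {p,r,t,q,s}
∂A     = {p,t,q,s}

opens ⊆ A: {}, {r}; union → int = {r}
complement {p,t,s}; its interior {}; cl(A) = X∖{} = {p,r,t,q,s}
boundary = {p,r,t,q,s} ∖ {r} = {p,t,q,s}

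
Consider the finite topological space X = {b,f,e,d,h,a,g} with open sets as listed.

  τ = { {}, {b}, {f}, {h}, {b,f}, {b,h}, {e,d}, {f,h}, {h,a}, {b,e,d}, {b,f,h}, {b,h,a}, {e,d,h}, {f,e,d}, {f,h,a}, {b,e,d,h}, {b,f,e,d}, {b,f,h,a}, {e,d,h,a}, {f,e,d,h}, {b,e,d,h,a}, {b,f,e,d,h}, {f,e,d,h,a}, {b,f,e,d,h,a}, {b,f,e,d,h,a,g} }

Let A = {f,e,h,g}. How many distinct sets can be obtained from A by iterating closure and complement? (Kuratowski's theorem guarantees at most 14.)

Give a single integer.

12

complement {b,d,a}; its interior {b}; cl(A) = X∖{b} = {f,e,d,h,a,g}
With k = closure, c = complement:
  1. A     = {f,e,h,g}
  2. kA    = {f,e,d,h,a,g}
  3. cA    = {b,d,a}
  4. ckA   = {b}
  5. kcA   = {b,e,d,a,g}
  6. kckA  = {b,g}
  7. ckcA  = {f,h}
  8. ckckA = {f,e,d,h,a}
  9. kckcA = {f,h,a,g}
  10. ckckcA = {b,e,d}
  11. kckckcA = {b,e,d,g}
  12. ckckckcA = {f,h,a}
k, c of each give nothing new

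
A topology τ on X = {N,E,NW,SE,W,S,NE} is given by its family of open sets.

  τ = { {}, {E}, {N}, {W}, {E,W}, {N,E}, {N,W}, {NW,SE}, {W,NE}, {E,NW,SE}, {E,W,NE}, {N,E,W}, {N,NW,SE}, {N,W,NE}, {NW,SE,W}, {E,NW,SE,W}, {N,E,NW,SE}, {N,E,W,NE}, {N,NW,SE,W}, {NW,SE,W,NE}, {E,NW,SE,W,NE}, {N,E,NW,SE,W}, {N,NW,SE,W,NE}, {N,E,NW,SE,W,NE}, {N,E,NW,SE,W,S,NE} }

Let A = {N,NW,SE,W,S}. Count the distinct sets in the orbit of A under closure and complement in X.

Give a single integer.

8

complement {E,NE}; its interior {E}; cl(A) = X∖{E} = {N,NW,SE,W,S,NE}
With k = closure, c = complement:
  1. A     = {N,NW,SE,W,S}
  2. kA    = {N,NW,SE,W,S,NE}
  3. cA    = {E,NE}
  4. ckA   = {E}
  5. kcA   = {E,S,NE}
  6. kckA  = {E,S}
  7. ckcA  = {N,NW,SE,W}
  8. ckckA = {N,NW,SE,W,NE}
k, c of each give nothing new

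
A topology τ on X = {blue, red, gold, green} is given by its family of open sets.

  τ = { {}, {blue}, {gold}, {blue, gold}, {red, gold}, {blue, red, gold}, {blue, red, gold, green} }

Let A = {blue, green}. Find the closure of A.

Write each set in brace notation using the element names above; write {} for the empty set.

closure: X∖int(X∖A) = X∖{red, gold} = {blue, green}

{blue, green}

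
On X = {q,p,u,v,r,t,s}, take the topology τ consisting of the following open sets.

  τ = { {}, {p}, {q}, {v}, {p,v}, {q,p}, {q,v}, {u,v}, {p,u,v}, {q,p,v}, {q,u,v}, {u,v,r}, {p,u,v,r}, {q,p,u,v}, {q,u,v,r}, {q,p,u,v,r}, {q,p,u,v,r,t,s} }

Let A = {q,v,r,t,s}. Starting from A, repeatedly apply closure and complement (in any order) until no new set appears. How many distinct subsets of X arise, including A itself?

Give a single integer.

X∖A={p,u}, int(X∖A)={p}, hence cl(A)={q,u,v,r,t,s}
Orbit (k=closure, c=complement):
  1. A     = {q,v,r,t,s}
  2. kA    = {q,u,v,r,t,s}
  3. cA    = {p,u}
  4. ckA   = {p}
  5. kcA   = {p,u,r,t,s}
  6. kckA  = {p,t,s}
  7. ckcA  = {q,v}
  8. ckckA = {q,u,v,r}
(closed under both — stop)

8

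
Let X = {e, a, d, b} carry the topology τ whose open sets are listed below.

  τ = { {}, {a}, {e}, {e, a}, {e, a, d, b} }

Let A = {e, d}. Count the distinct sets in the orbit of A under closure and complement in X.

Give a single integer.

6

closure: X∖int(X∖A) = X∖{a} = {e, d, b}
Let k=closure and c=complement:
  1. A     = {e, d}
  2. kA    = {e, d, b}
  3. cA    = {a, b}
  4. ckA   = {a}
  5. kcA   = {a, d, b}
  6. ckcA  = {e}
— saturated at 6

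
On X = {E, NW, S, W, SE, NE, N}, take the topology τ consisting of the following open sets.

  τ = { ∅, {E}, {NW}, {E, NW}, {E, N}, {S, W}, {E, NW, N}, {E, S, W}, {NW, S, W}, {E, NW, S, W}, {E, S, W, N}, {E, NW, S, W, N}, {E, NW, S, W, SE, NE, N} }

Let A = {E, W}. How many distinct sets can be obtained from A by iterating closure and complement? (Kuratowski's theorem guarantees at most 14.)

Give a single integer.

closure: X∖int(X∖A) = X∖{NW} = {E, S, W, SE, NE, N}
Let k=closure and c=complement:
  1. A     = {E, W}
  2. kA    = {E, S, W, SE, NE, N}
  3. cA    = {NW, S, SE, NE, N}
  4. ckA   = {NW}
  5. kcA   = {NW, S, W, SE, NE, N}
  6. kckA  = {NW, SE, NE}
  7. ckcA  = {E}
  8. ckckA = {E, S, W, N}
  9. kckcA = {E, SE, NE, N}
  10. ckckcA = {NW, S, W}
  11. kckckcA = {NW, S, W, SE, NE}
  12. ckckckcA = {E, N}
— saturated at 12

12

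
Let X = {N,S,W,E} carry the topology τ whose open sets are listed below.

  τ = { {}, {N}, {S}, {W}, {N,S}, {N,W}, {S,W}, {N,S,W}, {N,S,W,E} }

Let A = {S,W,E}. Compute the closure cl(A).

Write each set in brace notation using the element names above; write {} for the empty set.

{S,W,E}

X∖A={N}, int(X∖A)={N}, hence cl(A)={S,W,E}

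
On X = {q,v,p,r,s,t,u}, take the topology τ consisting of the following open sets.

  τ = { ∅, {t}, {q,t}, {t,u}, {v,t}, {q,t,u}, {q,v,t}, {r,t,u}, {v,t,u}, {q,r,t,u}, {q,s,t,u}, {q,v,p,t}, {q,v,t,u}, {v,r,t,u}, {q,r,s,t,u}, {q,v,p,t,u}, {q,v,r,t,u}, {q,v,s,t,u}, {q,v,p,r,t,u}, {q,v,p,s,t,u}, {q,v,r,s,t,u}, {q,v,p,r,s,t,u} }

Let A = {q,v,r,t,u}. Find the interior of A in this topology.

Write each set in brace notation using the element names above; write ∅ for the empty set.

{q,v,r,t,u}

interior: largest open inside A is {q,v,r,t,u} (from ∅, {t}, {v,t}, {q,t}, {t,u}, {q,t,u}, {r,t,u}, {q,v,t}, {v,t,u}, {v,r,t,u}, {q,v,t,u}, {q,r,t,u}, {q,v,r,t,u})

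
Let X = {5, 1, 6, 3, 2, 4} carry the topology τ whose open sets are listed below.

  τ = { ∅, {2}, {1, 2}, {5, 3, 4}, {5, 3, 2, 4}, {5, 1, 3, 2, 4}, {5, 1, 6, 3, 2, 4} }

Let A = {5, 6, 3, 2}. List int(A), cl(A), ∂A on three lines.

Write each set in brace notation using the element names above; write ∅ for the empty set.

int(A) = {2}
cl(A)  = {5, 1, 6, 3, 2, 4}
∂A     = {5, 1, 6, 3, 4}

open subsets of A: ∅, {2}; so int(A) = {2}
closure: X∖int(X∖A) = X∖∅ = {5, 1, 6, 3, 2, 4}
∂A = {5, 1, 6, 3, 2, 4} minus {2} = {5, 1, 6, 3, 4}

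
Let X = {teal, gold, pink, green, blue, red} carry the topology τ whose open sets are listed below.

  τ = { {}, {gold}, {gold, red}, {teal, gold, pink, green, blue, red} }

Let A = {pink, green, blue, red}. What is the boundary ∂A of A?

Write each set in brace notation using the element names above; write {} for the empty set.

U open, U⊆A: {}. int(A) = ⋃ = {}
X∖A={teal, gold}, int(X∖A)={gold}, hence cl(A)={teal, pink, green, blue, red}
∂A: remove int from cl → {teal, pink, green, blue, red}

{teal, pink, green, blue, red}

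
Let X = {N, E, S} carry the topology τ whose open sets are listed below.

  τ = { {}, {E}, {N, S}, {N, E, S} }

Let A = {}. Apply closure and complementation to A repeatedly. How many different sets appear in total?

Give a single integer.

2

cl via duality: int({N, E, S}) = {N, E, S}, so X∖{N, E, S} = {}
Write k for closure, c for complement:
  1. A     = {}
  2. cA    = {N, E, S}
applying k or c yields no new set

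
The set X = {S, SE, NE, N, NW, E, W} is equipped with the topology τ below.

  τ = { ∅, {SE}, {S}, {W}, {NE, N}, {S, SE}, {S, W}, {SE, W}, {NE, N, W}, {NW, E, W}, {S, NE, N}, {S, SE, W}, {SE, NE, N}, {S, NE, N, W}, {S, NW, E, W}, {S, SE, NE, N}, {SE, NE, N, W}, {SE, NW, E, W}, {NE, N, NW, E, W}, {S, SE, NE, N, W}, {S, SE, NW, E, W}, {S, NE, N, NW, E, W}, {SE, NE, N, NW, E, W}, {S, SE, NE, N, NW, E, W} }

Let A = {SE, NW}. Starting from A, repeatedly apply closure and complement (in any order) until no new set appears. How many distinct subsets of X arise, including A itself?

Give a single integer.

6

X∖A={S, NE, N, E, W}, int(X∖A)={S, NE, N, W}, hence cl(A)={SE, NW, E}
Orbit (k=closure, c=complement):
  1. A     = {SE, NW}
  2. kA    = {SE, NW, E}
  3. cA    = {S, NE, N, E, W}
  4. ckA   = {S, NE, N, W}
  5. kcA   = {S, NE, N, NW, E, W}
  6. ckcA  = {SE}
(closed under both — stop)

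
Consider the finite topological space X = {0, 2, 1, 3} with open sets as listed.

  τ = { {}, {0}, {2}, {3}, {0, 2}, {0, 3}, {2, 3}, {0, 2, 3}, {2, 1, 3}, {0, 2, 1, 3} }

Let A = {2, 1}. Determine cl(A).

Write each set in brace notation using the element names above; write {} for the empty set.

{2, 1}

closure: X∖int(X∖A) = X∖{0, 3} = {2, 1}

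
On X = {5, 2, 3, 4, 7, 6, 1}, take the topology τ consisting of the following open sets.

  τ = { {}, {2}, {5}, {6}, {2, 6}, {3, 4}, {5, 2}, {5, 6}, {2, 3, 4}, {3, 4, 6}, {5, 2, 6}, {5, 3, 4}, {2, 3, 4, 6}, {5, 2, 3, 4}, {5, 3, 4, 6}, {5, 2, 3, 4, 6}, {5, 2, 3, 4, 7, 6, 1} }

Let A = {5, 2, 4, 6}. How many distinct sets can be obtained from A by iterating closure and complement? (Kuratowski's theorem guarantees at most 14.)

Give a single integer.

8

cl via duality: int({3, 7, 1}) = {}, so X∖{} = {5, 2, 3, 4, 7, 6, 1}
Write k for closure, c for complement:
  1. A     = {5, 2, 4, 6}
  2. kA    = {5, 2, 3, 4, 7, 6, 1}
  3. cA    = {3, 7, 1}
  4. ckA   = {}
  5. kcA   = {3, 4, 7, 1}
  6. ckcA  = {5, 2, 6}
  7. kckcA = {5, 2, 7, 6, 1}
  8. ckckcA = {3, 4}
applying k or c yields no new set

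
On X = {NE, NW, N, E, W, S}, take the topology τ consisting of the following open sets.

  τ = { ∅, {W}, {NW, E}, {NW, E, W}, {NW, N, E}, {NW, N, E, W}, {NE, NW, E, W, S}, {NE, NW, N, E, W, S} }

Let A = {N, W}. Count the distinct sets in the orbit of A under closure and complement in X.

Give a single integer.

closure: X∖int(X∖A) = X∖{NW, E} = {NE, N, W, S}
Let k=closure and c=complement:
  1. A     = {N, W}
  2. kA    = {NE, N, W, S}
  3. cA    = {NE, NW, E, S}
  4. ckA   = {NW, E}
  5. kcA   = {NE, NW, N, E, S}
  6. ckcA  = {W}
  7. kckcA = {NE, W, S}
  8. ckckcA = {NW, N, E}
— saturated at 8

8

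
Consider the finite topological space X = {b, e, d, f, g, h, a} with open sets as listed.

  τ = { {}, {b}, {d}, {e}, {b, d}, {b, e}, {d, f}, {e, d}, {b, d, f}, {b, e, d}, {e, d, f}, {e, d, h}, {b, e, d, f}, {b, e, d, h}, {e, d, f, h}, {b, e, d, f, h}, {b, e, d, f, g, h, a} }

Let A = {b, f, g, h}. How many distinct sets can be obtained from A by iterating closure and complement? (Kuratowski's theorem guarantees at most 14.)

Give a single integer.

8

X∖A={e, d, a}, int(X∖A)={e, d}, hence cl(A)={b, f, g, h, a}
Orbit (k=closure, c=complement):
  1. A     = {b, f, g, h}
  2. kA    = {b, f, g, h, a}
  3. cA    = {e, d, a}
  4. ckA   = {e, d}
  5. kcA   = {e, d, f, g, h, a}
  6. ckcA  = {b}
  7. kckcA = {b, g, a}
  8. ckckcA = {e, d, f, h}
(closed under both — stop)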